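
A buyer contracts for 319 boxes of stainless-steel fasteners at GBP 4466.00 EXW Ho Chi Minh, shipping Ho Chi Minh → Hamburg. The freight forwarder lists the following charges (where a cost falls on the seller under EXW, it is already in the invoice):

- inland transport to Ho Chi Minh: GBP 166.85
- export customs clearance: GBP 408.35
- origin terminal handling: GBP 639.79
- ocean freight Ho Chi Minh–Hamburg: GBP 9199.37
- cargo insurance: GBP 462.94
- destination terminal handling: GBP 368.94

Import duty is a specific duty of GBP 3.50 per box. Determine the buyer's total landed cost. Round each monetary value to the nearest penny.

Total landed cost: GBP 16828.74

EXW: the seller makes goods available at their premises; the buyer bears all onward costs.
CIF value = EXW price + inland to port + export clearance + origin terminal + freight + insurance = 4466.00 + 166.85 + 408.35 + 639.79 + 9199.37 + 462.94 = 15343.30
Import duty = 319 × 3.50 = 1116.50
Buyer bears: inland to port 166.85 + export clearance 408.35 + origin terminal 639.79 + freight 9199.37 + insurance 462.94 + destination terminal 368.94 + duty 1116.50 = 12362.74
Landed cost = invoice 4466.00 + 12362.74 = 16828.74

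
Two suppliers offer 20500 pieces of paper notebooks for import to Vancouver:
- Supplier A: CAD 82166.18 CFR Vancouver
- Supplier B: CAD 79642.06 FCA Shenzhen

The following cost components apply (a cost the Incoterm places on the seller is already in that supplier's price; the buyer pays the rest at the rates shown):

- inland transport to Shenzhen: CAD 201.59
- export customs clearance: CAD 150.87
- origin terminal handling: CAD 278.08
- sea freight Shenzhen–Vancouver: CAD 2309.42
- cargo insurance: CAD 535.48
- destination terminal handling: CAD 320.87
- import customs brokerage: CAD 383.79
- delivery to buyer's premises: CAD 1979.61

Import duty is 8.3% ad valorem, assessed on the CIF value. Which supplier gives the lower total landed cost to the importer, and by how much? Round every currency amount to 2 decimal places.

Supplier A (CFR):
CIF value = CFR price + insurance = 82166.18 + 535.48 = 82701.66
Import duty = 82701.66 × 8.3% = 6864.24
Buyer bears (A): 535.48 + 320.87 + 383.79 + 1979.61 = 3219.75
Landed cost (A) = invoice 82166.18 + 3219.75 + duty 6864.24 = 92250.17
Supplier B (FCA):
CIF value = FCA price + origin terminal + freight + insurance = 79642.06 + 278.08 + 2309.42 + 535.48 = 82765.04
Import duty = 82765.04 × 8.3% = 6869.50
Buyer bears (B): 278.08 + 2309.42 + 535.48 + 320.87 + 383.79 + 1979.61 = 5807.25
Landed cost (B) = invoice 79642.06 + 5807.25 + duty 6869.50 = 92318.81
Difference = |92250.17 − 92318.81| = 68.64

Supplier A is cheaper by CAD 68.64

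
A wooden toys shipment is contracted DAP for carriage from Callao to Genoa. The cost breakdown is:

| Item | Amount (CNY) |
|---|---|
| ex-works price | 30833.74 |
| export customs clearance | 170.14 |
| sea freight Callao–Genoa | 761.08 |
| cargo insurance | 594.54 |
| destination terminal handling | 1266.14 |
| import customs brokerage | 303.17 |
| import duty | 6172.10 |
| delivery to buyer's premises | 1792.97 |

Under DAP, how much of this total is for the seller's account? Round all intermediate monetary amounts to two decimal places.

DAP: the seller bears all costs to the named destination except import duty and clearance.
Seller's account: goods 30833.74 + export clearance 170.14 + freight 761.08 + insurance 594.54 + destination terminal 1266.14 + delivery 1792.97 = 35418.61
Buyer's account: brokerage 303.17 + duty 6172.10 = 6475.27

Seller's account: CNY 35418.61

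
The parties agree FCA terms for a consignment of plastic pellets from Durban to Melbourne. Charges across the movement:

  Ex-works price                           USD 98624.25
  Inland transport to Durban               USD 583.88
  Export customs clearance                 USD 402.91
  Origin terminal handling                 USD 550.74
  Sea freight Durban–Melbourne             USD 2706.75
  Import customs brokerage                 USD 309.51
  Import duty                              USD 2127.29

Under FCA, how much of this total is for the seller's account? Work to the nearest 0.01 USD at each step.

FCA: the seller delivers export-cleared goods to the carrier; the buyer bears costs from that point.
Seller's account: goods 98624.25 + inland to port 583.88 + export clearance 402.91 = 99611.04
Buyer's account: origin terminal 550.74 + freight 2706.75 + brokerage 309.51 + duty 2127.29 = 5694.29

Seller's account: USD 99611.04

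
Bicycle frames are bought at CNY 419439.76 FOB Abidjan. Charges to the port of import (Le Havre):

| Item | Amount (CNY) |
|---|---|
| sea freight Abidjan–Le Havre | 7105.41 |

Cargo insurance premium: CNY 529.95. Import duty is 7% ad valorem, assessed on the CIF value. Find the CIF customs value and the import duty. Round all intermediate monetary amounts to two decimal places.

CIF = FOB price + freight + insurance
CIF = 419439.76 + 7105.41 + 529.95 = 427075.12
Import duty = 427075.12 × 7% = 29895.26

CIF value: CNY 427075.12; import duty: CNY 29895.26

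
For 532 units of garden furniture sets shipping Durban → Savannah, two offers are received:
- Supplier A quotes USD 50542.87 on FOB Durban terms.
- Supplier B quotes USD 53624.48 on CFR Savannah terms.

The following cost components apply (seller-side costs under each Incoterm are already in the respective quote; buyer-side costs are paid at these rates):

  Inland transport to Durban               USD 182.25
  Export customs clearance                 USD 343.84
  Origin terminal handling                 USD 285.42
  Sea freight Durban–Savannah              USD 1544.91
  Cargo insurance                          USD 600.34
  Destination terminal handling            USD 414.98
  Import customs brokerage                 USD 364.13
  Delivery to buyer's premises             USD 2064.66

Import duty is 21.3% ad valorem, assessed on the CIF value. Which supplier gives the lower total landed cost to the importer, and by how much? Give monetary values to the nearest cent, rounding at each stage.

Supplier A (FOB):
CIF value = FOB price + freight + insurance = 50542.87 + 1544.91 + 600.34 = 52688.12
Import duty = 52688.12 × 21.3% = 11222.57
Buyer bears (A): 1544.91 + 600.34 + 414.98 + 364.13 + 2064.66 = 4989.02
Landed cost (A) = invoice 50542.87 + 4989.02 + duty 11222.57 = 66754.46
Supplier B (CFR):
CIF value = CFR price + insurance = 53624.48 + 600.34 = 54224.82
Import duty = 54224.82 × 21.3% = 11549.89
Buyer bears (B): 600.34 + 414.98 + 364.13 + 2064.66 = 3444.11
Landed cost (B) = invoice 53624.48 + 3444.11 + duty 11549.89 = 68618.48
Difference = |66754.46 − 68618.48| = 1864.02

Supplier A is cheaper by USD 1864.02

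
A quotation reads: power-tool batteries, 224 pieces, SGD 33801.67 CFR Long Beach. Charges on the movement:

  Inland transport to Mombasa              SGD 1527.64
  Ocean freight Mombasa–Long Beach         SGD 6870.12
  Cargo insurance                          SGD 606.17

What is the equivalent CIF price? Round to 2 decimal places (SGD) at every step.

CIF price: SGD 34407.84

Not relevant to the conversion: inland to port, freight — on the seller under both CFR and CIF; already in the CFR price and stays in the CIF price.
From CFR to CIF, the seller additionally bears: insurance.
CIF price = 33801.67 + 606.17 = 34407.84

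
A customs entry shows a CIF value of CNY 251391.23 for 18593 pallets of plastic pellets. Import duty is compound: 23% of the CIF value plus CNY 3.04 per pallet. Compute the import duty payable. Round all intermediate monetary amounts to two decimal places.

Ad valorem component: 251391.23 × 23% = 57819.98
Specific component: 18593 × 3.04 = 56522.72
Import duty = 57819.98 + 56522.72 = 114342.70

Import duty: CNY 114342.70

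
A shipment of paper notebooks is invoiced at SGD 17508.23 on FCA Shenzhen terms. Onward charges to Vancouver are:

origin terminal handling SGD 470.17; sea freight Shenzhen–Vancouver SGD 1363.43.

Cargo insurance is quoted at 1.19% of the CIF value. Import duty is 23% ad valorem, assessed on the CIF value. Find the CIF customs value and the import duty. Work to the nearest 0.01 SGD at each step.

CIF value: SGD 19574.77; import duty: SGD 4502.20

Let C be the CIF value. C = FCA price + pre-shipment costs + freight + 1.19% × C
C − 1.19% × C = 17508.23 + 470.17 + 1363.43
0.9881 × C = 19341.83
C = 19341.83 / 0.9881 = 19574.77
Insurance premium = 1.19% × 19574.77 = 232.94
Import duty = 19574.77 × 23% = 4502.20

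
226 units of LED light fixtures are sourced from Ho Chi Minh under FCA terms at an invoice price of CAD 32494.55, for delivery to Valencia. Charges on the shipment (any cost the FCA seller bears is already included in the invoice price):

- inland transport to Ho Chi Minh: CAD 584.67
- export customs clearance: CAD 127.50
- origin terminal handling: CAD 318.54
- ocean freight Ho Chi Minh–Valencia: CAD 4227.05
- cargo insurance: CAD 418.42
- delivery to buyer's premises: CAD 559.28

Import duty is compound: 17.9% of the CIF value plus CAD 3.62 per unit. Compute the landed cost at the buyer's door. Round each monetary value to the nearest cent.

FCA: the seller delivers export-cleared goods to the carrier; the buyer bears costs from that point.
Already in the invoice (seller's account under FCA): inland to port, export clearance — exclude.
CIF value = FCA price + origin terminal + freight + insurance = 32494.55 + 318.54 + 4227.05 + 418.42 = 37458.56
Ad valorem component: 37458.56 × 17.9% = 6705.08
Specific component: 226 × 3.62 = 818.12
Import duty = 6705.08 + 818.12 = 7523.20
Buyer bears: origin terminal 318.54 + freight 4227.05 + insurance 418.42 + delivery 559.28 + duty 7523.20 = 13046.49
Landed cost = invoice 32494.55 + 13046.49 = 45541.04

Total landed cost: CAD 45541.04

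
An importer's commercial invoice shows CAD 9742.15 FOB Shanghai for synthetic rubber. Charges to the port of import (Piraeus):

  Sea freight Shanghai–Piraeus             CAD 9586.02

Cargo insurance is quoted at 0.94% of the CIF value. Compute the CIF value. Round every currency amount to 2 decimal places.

Let C be the CIF value. C = FOB price + freight + 0.94% × C
C − 0.94% × C = 9742.15 + 9586.02
0.9906 × C = 19328.17
C = 19328.17 / 0.9906 = 19511.58
Insurance premium = 0.94% × 19511.58 = 183.41

CIF value: CAD 19511.58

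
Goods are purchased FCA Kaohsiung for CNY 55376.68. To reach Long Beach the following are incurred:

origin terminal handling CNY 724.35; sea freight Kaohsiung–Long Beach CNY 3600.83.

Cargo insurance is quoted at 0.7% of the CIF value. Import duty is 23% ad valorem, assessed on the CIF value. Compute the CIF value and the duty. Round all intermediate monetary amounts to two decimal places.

CIF value: CNY 60122.72; import duty: CNY 13828.23

Let C be the CIF value. C = FCA price + pre-shipment costs + freight + 0.7% × C
C − 0.7% × C = 55376.68 + 724.35 + 3600.83
0.993 × C = 59701.86
C = 59701.86 / 0.993 = 60122.72
Insurance premium = 0.7% × 60122.72 = 420.86
Import duty = 60122.72 × 23% = 13828.23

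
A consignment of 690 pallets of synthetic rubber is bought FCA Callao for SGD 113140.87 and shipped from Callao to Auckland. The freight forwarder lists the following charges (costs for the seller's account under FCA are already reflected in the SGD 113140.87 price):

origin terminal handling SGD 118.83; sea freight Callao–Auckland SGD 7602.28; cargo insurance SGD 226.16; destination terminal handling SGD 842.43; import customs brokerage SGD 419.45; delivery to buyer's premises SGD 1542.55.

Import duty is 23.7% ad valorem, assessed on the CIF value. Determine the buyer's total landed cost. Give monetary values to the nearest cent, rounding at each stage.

Total landed cost: SGD 152590.46

FCA: the seller delivers export-cleared goods to the carrier; the buyer bears costs from that point.
CIF value = FCA price + origin terminal + freight + insurance = 113140.87 + 118.83 + 7602.28 + 226.16 = 121088.14
Import duty = 121088.14 × 23.7% = 28697.89
Buyer bears: origin terminal 118.83 + freight 7602.28 + insurance 226.16 + destination terminal 842.43 + brokerage 419.45 + delivery 1542.55 + duty 28697.89 = 39449.59
Landed cost = invoice 113140.87 + 39449.59 = 152590.46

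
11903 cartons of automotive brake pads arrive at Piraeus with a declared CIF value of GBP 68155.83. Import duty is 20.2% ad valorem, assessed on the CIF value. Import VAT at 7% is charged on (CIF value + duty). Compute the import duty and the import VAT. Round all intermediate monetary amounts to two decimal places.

Import duty: GBP 13767.48; import VAT: GBP 5734.63

Import duty = 68155.83 × 20.2% = 13767.48
VAT base = CIF + duty = 68155.83 + 13767.48 = 81923.31
Import VAT = 81923.31 × 7% = 5734.63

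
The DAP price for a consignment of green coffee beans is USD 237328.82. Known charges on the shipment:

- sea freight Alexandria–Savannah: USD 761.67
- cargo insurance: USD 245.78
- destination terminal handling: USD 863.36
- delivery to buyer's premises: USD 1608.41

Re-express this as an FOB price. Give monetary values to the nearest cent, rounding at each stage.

From DAP to FOB, the seller no longer bears: freight, insurance, destination terminal, delivery.
FOB price = 237328.82 − 761.67 − 245.78 − 863.36 − 1608.41 = 233849.60

FOB price: USD 233849.60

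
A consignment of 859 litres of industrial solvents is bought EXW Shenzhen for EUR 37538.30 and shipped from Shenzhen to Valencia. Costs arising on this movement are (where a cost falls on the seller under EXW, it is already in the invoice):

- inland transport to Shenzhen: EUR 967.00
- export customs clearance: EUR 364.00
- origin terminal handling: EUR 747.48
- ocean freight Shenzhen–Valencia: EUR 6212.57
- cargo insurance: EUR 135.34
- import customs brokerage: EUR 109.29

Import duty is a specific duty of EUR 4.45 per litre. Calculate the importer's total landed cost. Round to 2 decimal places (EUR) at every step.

EXW: the seller makes goods available at their premises; the buyer bears all onward costs.
CIF value = EXW price + inland to port + export clearance + origin terminal + freight + insurance = 37538.30 + 967.00 + 364.00 + 747.48 + 6212.57 + 135.34 = 45964.69
Import duty = 859 × 4.45 = 3822.55
Buyer bears: inland to port 967.00 + export clearance 364.00 + origin terminal 747.48 + freight 6212.57 + insurance 135.34 + brokerage 109.29 + duty 3822.55 = 12358.23
Landed cost = invoice 37538.30 + 12358.23 = 49896.53

Total landed cost: EUR 49896.53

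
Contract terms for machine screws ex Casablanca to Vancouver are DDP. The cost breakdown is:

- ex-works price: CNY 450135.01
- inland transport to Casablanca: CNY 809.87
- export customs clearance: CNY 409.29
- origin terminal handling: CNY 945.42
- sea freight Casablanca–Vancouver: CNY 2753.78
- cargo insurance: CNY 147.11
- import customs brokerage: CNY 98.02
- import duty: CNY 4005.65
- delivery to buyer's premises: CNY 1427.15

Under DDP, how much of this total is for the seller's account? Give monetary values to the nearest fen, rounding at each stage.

DDP: the seller bears all costs including import duty.
Seller's account: goods 450135.01 + inland to port 809.87 + export clearance 409.29 + origin terminal 945.42 + freight 2753.78 + insurance 147.11 + brokerage 98.02 + duty 4005.65 + delivery 1427.15 = 460731.30
Buyer's account: 0.00

Seller's account: CNY 460731.30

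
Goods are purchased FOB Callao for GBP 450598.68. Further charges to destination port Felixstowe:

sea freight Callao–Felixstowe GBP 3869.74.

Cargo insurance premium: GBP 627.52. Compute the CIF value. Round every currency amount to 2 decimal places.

CIF = FOB price + freight + insurance
CIF = 450598.68 + 3869.74 + 627.52 = 455095.94

CIF value: GBP 455095.94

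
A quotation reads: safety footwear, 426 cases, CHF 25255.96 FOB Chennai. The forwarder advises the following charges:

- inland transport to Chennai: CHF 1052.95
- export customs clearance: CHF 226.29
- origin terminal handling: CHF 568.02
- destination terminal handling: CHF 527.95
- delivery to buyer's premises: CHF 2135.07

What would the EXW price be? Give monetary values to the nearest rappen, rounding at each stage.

EXW price: CHF 23408.70

Not relevant to the conversion: delivery, destination terminal — on the buyer under both terms; not part of either seller's price.
From FOB to EXW, the seller no longer bears: inland to port, export clearance, origin terminal.
EXW price = 25255.96 − 1052.95 − 226.29 − 568.02 = 23408.70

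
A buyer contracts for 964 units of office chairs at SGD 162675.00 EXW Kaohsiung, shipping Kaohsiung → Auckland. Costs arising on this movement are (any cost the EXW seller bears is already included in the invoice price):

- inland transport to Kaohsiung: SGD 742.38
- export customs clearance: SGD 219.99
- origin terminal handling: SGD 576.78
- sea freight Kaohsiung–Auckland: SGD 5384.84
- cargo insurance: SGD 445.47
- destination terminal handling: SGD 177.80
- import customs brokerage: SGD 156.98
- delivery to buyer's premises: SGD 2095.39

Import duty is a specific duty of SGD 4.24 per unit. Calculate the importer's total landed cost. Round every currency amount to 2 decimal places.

Total landed cost: SGD 176561.99

EXW: the seller makes goods available at their premises; the buyer bears all onward costs.
CIF value = EXW price + inland to port + export clearance + origin terminal + freight + insurance = 162675.00 + 742.38 + 219.99 + 576.78 + 5384.84 + 445.47 = 170044.46
Import duty = 964 × 4.24 = 4087.36
Buyer bears: inland to port 742.38 + export clearance 219.99 + origin terminal 576.78 + freight 5384.84 + insurance 445.47 + destination terminal 177.80 + brokerage 156.98 + delivery 2095.39 + duty 4087.36 = 13886.99
Landed cost = invoice 162675.00 + 13886.99 = 176561.99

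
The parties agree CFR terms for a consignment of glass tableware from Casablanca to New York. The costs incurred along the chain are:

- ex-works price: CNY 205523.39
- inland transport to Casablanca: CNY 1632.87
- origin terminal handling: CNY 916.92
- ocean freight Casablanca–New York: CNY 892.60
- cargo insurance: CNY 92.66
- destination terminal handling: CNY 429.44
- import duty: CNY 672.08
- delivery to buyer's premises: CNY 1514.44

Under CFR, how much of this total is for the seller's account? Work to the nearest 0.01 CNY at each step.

CFR: the seller pays costs through ocean freight to the destination port, but not insurance.
Seller's account: goods 205523.39 + inland to port 1632.87 + origin terminal 916.92 + freight 892.60 = 208965.78
Buyer's account: insurance 92.66 + destination terminal 429.44 + duty 672.08 + delivery 1514.44 = 2708.62

Seller's account: CNY 208965.78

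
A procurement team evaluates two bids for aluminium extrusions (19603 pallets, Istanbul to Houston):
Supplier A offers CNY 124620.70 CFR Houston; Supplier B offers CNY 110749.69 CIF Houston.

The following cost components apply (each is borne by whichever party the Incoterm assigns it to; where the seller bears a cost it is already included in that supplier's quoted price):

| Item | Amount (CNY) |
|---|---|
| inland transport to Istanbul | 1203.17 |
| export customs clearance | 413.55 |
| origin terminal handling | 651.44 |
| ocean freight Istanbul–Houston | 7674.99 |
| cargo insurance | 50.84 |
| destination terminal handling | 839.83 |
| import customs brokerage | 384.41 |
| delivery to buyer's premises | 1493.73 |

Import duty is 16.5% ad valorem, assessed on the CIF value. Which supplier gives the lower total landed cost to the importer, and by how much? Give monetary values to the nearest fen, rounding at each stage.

Supplier A (CFR):
CIF value = CFR price + insurance = 124620.70 + 50.84 = 124671.54
Import duty = 124671.54 × 16.5% = 20570.80
Buyer bears (A): 50.84 + 839.83 + 384.41 + 1493.73 = 2768.81
Landed cost (A) = invoice 124620.70 + 2768.81 + duty 20570.80 = 147960.31
Supplier B (CIF):
The CIF price already equals the CIF value: 110749.69
Import duty = 110749.69 × 16.5% = 18273.70
Buyer bears (B): 839.83 + 384.41 + 1493.73 = 2717.97
Landed cost (B) = invoice 110749.69 + 2717.97 + duty 18273.70 = 131741.36
Difference = |147960.31 − 131741.36| = 16218.95

Supplier B is cheaper by CNY 16218.95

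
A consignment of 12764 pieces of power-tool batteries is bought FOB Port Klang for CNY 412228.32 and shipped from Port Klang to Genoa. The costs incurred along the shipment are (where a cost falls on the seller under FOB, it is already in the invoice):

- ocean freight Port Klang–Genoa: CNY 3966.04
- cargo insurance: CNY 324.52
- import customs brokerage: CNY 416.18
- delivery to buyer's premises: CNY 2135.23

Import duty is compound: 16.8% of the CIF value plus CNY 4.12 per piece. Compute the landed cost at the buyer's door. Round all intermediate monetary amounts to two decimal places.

FOB: the seller bears costs until goods are on board at the origin port; the buyer bears freight, insurance and all costs thereafter.
CIF value = FOB price + freight + insurance = 412228.32 + 3966.04 + 324.52 = 416518.88
Ad valorem component: 416518.88 × 16.8% = 69975.17
Specific component: 12764 × 4.12 = 52587.68
Import duty = 69975.17 + 52587.68 = 122562.85
Buyer bears: freight 3966.04 + insurance 324.52 + brokerage 416.18 + delivery 2135.23 + duty 122562.85 = 129404.82
Landed cost = invoice 412228.32 + 129404.82 = 541633.14

Total landed cost: CNY 541633.14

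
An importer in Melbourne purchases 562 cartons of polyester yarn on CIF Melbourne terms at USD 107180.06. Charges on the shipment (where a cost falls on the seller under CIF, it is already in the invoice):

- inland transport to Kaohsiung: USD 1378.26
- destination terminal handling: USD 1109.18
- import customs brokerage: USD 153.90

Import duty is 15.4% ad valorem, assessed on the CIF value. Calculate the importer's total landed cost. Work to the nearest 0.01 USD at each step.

CIF: the seller pays costs through ocean freight and marine insurance to the destination port.
Already in the invoice (seller's account under CIF): inland to port — exclude.
The CIF price already equals the CIF value: 107180.06
Import duty = 107180.06 × 15.4% = 16505.73
Buyer bears: destination terminal 1109.18 + brokerage 153.90 + duty 16505.73 = 17768.81
Landed cost = invoice 107180.06 + 17768.81 = 124948.87

Total landed cost: USD 124948.87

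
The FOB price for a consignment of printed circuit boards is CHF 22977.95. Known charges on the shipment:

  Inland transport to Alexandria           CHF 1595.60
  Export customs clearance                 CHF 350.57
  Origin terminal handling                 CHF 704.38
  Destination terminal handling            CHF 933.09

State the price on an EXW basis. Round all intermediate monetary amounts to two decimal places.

EXW price: CHF 20327.40

Not relevant to the conversion: destination terminal — on the buyer under both terms; not part of either seller's price.
From FOB to EXW, the seller no longer bears: inland to port, export clearance, origin terminal.
EXW price = 22977.95 − 1595.60 − 350.57 − 704.38 = 20327.40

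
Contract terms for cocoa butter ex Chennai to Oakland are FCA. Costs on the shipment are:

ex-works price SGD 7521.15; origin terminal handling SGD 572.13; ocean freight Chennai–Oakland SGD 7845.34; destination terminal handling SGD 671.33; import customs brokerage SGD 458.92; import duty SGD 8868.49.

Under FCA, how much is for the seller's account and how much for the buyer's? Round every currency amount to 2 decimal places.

FCA: the seller delivers export-cleared goods to the carrier; the buyer bears costs from that point.
Seller's account: goods 7521.15 = 7521.15
Buyer's account: origin terminal 572.13 + freight 7845.34 + destination terminal 671.33 + brokerage 458.92 + duty 8868.49 = 18416.21

Seller: SGD 7521.15; buyer: SGD 18416.21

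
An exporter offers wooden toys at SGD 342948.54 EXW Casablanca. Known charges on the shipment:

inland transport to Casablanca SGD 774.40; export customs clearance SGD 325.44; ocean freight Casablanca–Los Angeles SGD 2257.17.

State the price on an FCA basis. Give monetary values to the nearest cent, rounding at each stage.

Not relevant to the conversion: freight — on the buyer under both terms; not part of either seller's price.
From EXW to FCA, the seller additionally bears: inland to port, export clearance.
FCA price = 342948.54 + 774.40 + 325.44 = 344048.38

FCA price: SGD 344048.38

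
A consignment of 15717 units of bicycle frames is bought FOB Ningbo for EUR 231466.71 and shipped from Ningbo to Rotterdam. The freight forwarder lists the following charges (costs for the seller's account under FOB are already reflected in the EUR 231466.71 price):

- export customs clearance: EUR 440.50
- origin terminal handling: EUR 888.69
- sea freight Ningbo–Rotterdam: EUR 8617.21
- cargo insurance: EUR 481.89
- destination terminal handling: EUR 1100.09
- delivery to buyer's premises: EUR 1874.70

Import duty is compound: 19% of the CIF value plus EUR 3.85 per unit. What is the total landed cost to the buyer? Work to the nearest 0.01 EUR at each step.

FOB: the seller bears costs until goods are on board at the origin port; the buyer bears freight, insurance and all costs thereafter.
Already in the invoice (seller's account under FOB): export clearance, origin terminal — exclude.
CIF value = FOB price + freight + insurance = 231466.71 + 8617.21 + 481.89 = 240565.81
Ad valorem component: 240565.81 × 19% = 45707.50
Specific component: 15717 × 3.85 = 60510.45
Import duty = 45707.50 + 60510.45 = 106217.95
Buyer bears: freight 8617.21 + insurance 481.89 + destination terminal 1100.09 + delivery 1874.70 + duty 106217.95 = 118291.84
Landed cost = invoice 231466.71 + 118291.84 = 349758.55

Total landed cost: EUR 349758.55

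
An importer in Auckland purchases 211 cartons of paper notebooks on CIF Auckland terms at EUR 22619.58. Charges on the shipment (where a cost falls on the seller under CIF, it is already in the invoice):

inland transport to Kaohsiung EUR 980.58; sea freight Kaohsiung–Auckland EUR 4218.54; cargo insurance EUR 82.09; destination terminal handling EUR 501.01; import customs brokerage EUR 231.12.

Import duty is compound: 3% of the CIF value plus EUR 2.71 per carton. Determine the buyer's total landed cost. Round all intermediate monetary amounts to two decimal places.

Total landed cost: EUR 24602.11

CIF: the seller pays costs through ocean freight and marine insurance to the destination port.
Already in the invoice (seller's account under CIF): inland to port, freight, insurance — exclude.
The CIF price already equals the CIF value: 22619.58
Ad valorem component: 22619.58 × 3% = 678.59
Specific component: 211 × 2.71 = 571.81
Import duty = 678.59 + 571.81 = 1250.40
Buyer bears: destination terminal 501.01 + brokerage 231.12 + duty 1250.40 = 1982.53
Landed cost = invoice 22619.58 + 1982.53 = 24602.11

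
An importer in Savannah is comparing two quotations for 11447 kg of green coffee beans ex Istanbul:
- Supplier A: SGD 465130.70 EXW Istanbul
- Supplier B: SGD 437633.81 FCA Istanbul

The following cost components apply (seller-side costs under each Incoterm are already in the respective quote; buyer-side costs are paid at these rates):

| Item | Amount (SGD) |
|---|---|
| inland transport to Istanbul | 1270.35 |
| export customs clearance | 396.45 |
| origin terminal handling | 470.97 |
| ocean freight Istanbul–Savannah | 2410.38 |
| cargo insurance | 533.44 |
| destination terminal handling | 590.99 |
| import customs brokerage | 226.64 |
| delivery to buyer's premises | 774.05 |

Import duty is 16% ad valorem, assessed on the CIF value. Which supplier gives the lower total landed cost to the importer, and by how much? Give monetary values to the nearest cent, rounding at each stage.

Supplier B is cheaper by SGD 33829.88

Supplier A (EXW):
CIF value = EXW price + inland to port + export clearance + origin terminal + freight + insurance = 465130.70 + 1270.35 + 396.45 + 470.97 + 2410.38 + 533.44 = 470212.29
Import duty = 470212.29 × 16% = 75233.97
Buyer bears (A): 1270.35 + 396.45 + 470.97 + 2410.38 + 533.44 + 590.99 + 226.64 + 774.05 = 6673.27
Landed cost (A) = invoice 465130.70 + 6673.27 + duty 75233.97 = 547037.94
Supplier B (FCA):
CIF value = FCA price + origin terminal + freight + insurance = 437633.81 + 470.97 + 2410.38 + 533.44 = 441048.60
Import duty = 441048.60 × 16% = 70567.78
Buyer bears (B): 470.97 + 2410.38 + 533.44 + 590.99 + 226.64 + 774.05 = 5006.47
Landed cost (B) = invoice 437633.81 + 5006.47 + duty 70567.78 = 513208.06
Difference = |547037.94 − 513208.06| = 33829.88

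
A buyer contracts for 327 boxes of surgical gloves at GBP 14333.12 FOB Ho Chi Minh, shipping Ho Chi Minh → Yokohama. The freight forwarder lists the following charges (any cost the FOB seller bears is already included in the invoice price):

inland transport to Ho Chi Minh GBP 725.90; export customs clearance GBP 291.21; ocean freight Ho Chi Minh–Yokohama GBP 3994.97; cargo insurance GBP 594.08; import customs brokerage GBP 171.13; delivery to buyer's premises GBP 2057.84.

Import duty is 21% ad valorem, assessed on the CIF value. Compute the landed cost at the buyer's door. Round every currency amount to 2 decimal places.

FOB: the seller bears costs until goods are on board at the origin port; the buyer bears freight, insurance and all costs thereafter.
Already in the invoice (seller's account under FOB): inland to port, export clearance — exclude.
CIF value = FOB price + freight + insurance = 14333.12 + 3994.97 + 594.08 = 18922.17
Import duty = 18922.17 × 21% = 3973.66
Buyer bears: freight 3994.97 + insurance 594.08 + brokerage 171.13 + delivery 2057.84 + duty 3973.66 = 10791.68
Landed cost = invoice 14333.12 + 10791.68 = 25124.80

Total landed cost: GBP 25124.80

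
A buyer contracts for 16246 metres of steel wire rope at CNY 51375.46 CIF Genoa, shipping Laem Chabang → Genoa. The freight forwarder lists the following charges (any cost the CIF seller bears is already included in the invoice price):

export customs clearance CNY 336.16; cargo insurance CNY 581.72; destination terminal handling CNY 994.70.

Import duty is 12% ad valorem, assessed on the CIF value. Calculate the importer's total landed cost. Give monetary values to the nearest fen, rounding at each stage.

CIF: the seller pays costs through ocean freight and marine insurance to the destination port.
Already in the invoice (seller's account under CIF): export clearance, insurance — exclude.
The CIF price already equals the CIF value: 51375.46
Import duty = 51375.46 × 12% = 6165.06
Buyer bears: destination terminal 994.70 + duty 6165.06 = 7159.76
Landed cost = invoice 51375.46 + 7159.76 = 58535.22

Total landed cost: CNY 58535.22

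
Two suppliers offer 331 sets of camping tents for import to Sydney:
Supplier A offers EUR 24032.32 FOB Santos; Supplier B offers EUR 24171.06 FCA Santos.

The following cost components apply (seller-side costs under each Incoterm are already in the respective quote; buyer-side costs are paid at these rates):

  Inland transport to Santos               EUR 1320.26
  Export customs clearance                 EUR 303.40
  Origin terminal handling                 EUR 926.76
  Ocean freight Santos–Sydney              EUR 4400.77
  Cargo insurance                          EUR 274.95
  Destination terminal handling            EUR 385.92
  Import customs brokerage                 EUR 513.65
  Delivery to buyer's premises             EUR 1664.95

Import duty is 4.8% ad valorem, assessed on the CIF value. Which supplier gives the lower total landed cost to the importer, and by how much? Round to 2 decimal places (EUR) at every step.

Supplier A is cheaper by EUR 1116.64

Supplier A (FOB):
CIF value = FOB price + freight + insurance = 24032.32 + 4400.77 + 274.95 = 28708.04
Import duty = 28708.04 × 4.8% = 1377.99
Buyer bears (A): 4400.77 + 274.95 + 385.92 + 513.65 + 1664.95 = 7240.24
Landed cost (A) = invoice 24032.32 + 7240.24 + duty 1377.99 = 32650.55
Supplier B (FCA):
CIF value = FCA price + origin terminal + freight + insurance = 24171.06 + 926.76 + 4400.77 + 274.95 = 29773.54
Import duty = 29773.54 × 4.8% = 1429.13
Buyer bears (B): 926.76 + 4400.77 + 274.95 + 385.92 + 513.65 + 1664.95 = 8167.00
Landed cost (B) = invoice 24171.06 + 8167.00 + duty 1429.13 = 33767.19
Difference = |32650.55 − 33767.19| = 1116.64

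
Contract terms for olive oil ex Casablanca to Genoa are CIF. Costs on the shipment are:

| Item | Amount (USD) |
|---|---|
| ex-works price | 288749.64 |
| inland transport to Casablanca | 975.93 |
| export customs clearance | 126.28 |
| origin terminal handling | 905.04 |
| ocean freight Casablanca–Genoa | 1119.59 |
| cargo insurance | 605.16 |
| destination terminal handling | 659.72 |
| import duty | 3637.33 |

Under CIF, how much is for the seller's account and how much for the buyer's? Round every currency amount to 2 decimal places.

CIF: the seller pays costs through ocean freight and marine insurance to the destination port.
Seller's account: goods 288749.64 + inland to port 975.93 + export clearance 126.28 + origin terminal 905.04 + freight 1119.59 + insurance 605.16 = 292481.64
Buyer's account: destination terminal 659.72 + duty 3637.33 = 4297.05

Seller: USD 292481.64; buyer: USD 4297.05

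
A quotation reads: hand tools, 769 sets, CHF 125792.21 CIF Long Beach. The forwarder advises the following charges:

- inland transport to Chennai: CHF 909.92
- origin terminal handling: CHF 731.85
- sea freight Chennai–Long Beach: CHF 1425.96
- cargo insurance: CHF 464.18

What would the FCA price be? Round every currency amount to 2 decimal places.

FCA price: CHF 123170.22

Not relevant to the conversion: inland to port — on the seller under both CIF and FCA; already in the CIF price and stays in the FCA price.
From CIF to FCA, the seller no longer bears: origin terminal, freight, insurance.
FCA price = 125792.21 − 731.85 − 1425.96 − 464.18 = 123170.22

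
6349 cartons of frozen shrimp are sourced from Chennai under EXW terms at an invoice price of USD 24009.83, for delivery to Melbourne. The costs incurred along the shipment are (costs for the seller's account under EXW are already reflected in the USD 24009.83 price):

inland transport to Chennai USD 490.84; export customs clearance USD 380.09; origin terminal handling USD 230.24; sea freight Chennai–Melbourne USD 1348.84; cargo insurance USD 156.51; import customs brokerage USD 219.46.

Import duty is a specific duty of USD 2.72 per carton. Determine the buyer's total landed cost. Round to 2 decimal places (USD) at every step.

EXW: the seller makes goods available at their premises; the buyer bears all onward costs.
CIF value = EXW price + inland to port + export clearance + origin terminal + freight + insurance = 24009.83 + 490.84 + 380.09 + 230.24 + 1348.84 + 156.51 = 26616.35
Import duty = 6349 × 2.72 = 17269.28
Buyer bears: inland to port 490.84 + export clearance 380.09 + origin terminal 230.24 + freight 1348.84 + insurance 156.51 + brokerage 219.46 + duty 17269.28 = 20095.26
Landed cost = invoice 24009.83 + 20095.26 = 44105.09

Total landed cost: USD 44105.09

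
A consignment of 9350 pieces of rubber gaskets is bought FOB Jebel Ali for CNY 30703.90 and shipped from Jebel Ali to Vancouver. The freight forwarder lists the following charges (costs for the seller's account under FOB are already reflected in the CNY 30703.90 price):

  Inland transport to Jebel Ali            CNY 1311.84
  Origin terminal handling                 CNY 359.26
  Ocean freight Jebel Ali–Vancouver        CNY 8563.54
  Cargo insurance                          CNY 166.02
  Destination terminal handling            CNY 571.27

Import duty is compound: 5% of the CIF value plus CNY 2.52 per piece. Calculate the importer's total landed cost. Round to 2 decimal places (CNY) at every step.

Total landed cost: CNY 65538.40

FOB: the seller bears costs until goods are on board at the origin port; the buyer bears freight, insurance and all costs thereafter.
Already in the invoice (seller's account under FOB): inland to port, origin terminal — exclude.
CIF value = FOB price + freight + insurance = 30703.90 + 8563.54 + 166.02 = 39433.46
Ad valorem component: 39433.46 × 5% = 1971.67
Specific component: 9350 × 2.52 = 23562.00
Import duty = 1971.67 + 23562.00 = 25533.67
Buyer bears: freight 8563.54 + insurance 166.02 + destination terminal 571.27 + duty 25533.67 = 34834.50
Landed cost = invoice 30703.90 + 34834.50 = 65538.40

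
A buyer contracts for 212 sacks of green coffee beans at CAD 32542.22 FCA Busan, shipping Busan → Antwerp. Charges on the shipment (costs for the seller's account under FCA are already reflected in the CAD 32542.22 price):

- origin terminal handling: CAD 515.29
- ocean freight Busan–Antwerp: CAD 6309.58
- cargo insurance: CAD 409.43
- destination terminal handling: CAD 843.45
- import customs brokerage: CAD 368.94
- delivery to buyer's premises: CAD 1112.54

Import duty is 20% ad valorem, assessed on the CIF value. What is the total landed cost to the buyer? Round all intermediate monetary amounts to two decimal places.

FCA: the seller delivers export-cleared goods to the carrier; the buyer bears costs from that point.
CIF value = FCA price + origin terminal + freight + insurance = 32542.22 + 515.29 + 6309.58 + 409.43 = 39776.52
Import duty = 39776.52 × 20% = 7955.30
Buyer bears: origin terminal 515.29 + freight 6309.58 + insurance 409.43 + destination terminal 843.45 + brokerage 368.94 + delivery 1112.54 + duty 7955.30 = 17514.53
Landed cost = invoice 32542.22 + 17514.53 = 50056.75

Total landed cost: CAD 50056.75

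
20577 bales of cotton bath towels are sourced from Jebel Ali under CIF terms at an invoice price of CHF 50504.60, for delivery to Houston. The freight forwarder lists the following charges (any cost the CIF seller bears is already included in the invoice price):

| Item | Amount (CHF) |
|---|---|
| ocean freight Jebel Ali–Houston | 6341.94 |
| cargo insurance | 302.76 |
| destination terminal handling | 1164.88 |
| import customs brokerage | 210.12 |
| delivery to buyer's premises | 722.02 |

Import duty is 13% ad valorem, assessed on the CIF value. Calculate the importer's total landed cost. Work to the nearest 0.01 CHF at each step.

Total landed cost: CHF 59167.22

CIF: the seller pays costs through ocean freight and marine insurance to the destination port.
Already in the invoice (seller's account under CIF): freight, insurance — exclude.
The CIF price already equals the CIF value: 50504.60
Import duty = 50504.60 × 13% = 6565.60
Buyer bears: destination terminal 1164.88 + brokerage 210.12 + delivery 722.02 + duty 6565.60 = 8662.62
Landed cost = invoice 50504.60 + 8662.62 = 59167.22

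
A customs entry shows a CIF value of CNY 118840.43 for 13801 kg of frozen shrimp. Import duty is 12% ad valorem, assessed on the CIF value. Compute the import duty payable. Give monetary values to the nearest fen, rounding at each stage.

Import duty = 118840.43 × 12% = 14260.85

Import duty: CNY 14260.85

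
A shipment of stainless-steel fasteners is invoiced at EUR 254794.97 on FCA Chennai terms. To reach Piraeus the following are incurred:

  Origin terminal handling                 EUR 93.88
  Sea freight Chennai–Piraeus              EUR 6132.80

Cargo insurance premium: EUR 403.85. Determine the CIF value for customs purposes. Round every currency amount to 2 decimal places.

CIF = FCA price + pre-shipment costs + freight + insurance
CIF = 254794.97 + 93.88 + 6132.80 + 403.85 = 261425.50

CIF value: EUR 261425.50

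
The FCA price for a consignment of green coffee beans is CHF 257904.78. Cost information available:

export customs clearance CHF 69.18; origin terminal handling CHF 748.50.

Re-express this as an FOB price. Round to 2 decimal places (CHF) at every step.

FOB price: CHF 258653.28

Not relevant to the conversion: export clearance — on the seller under both FCA and FOB; already in the FCA price and stays in the FOB price.
From FCA to FOB, the seller additionally bears: origin terminal.
FOB price = 257904.78 + 748.50 = 258653.28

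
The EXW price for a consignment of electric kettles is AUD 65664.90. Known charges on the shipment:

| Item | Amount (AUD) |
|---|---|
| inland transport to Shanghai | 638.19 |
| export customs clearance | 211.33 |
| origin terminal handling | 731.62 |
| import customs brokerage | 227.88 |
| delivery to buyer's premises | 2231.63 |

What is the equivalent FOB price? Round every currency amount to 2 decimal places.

FOB price: AUD 67246.04

Not relevant to the conversion: brokerage, delivery — on the buyer under both terms; not part of either seller's price.
From EXW to FOB, the seller additionally bears: inland to port, export clearance, origin terminal.
FOB price = 65664.90 + 638.19 + 211.33 + 731.62 = 67246.04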